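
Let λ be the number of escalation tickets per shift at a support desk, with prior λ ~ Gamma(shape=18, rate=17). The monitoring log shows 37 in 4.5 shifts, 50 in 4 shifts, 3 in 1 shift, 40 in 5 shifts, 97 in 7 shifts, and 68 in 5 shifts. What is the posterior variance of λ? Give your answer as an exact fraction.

1252/7569

Total count: 37 + 50 + 3 + 40 + 97 + 68 = 295.
Total exposure: 4.5 + 4 + 1 + 5 + 7 + 5 = 26.5 shifts.
Conjugate update: add total count to the shape and total exposure to the rate, giving Gamma(313, 87/2).
Posterior variance = α'/β'² = 313/(7569/4) = 1252/7569.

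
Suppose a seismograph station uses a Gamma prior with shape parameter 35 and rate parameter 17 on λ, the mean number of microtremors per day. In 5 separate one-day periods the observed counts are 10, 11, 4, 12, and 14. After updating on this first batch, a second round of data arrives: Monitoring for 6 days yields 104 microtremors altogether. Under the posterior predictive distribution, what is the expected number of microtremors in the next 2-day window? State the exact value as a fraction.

Total count: 10 + 11 + 4 + 12 + 14 = 51.
Total exposure: 5 days.
After the first batch: Gamma(35 + 51, 17 + 5) = Gamma(86, 22).
Total count 104 over total exposure 6 days.
After the second batch: Gamma(86 + 104, 22 + 6) = Gamma(190, 28).
Predictive mean over a 2-day window = T·E[λ|data] = 2·190/28 = 95/7.

95/7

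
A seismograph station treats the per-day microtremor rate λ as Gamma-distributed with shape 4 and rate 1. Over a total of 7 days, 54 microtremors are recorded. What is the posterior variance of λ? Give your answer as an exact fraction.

29/32

Total count 54 over total exposure 7 days.
Gamma(α, β) with Poisson data over total exposure Σt gives posterior Gamma(α+Σx, β+Σt) = Gamma(58, 8).
Posterior variance = α'/β'² = 58/64 = 29/32.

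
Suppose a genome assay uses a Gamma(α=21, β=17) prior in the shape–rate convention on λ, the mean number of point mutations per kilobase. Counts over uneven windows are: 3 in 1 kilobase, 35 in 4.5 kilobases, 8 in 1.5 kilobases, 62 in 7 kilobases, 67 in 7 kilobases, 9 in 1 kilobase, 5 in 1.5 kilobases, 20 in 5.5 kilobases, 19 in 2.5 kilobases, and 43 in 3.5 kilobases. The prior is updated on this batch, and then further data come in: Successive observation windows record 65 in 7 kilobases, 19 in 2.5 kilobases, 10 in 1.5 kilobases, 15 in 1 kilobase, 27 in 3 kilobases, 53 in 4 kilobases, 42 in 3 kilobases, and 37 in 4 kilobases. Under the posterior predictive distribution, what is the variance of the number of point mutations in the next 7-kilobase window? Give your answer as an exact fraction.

Total count: 3 + 35 + 8 + 62 + 67 + 9 + 5 + 20 + 19 + 43 = 271.
Total exposure: 1 + 4.5 + 1.5 + 7 + 7 + 1 + 1.5 + 5.5 + 2.5 + 3.5 = 35 kilobases.
After the first batch: Gamma(21 + 271, 17 + 35) = Gamma(292, 52).
Total count: 65 + 19 + 10 + 15 + 27 + 53 + 42 + 37 = 268.
Total exposure: 7 + 2.5 + 1.5 + 1 + 3 + 4 + 3 + 4 = 26 kilobases.
After the second batch: Gamma(292 + 268, 52 + 26) = Gamma(560, 78).
The posterior predictive for a window of length T is Negative Binomial with variance T·α'·(β'+T)/β'² = 7·560·85/6084 = 83300/1521.

83300/1521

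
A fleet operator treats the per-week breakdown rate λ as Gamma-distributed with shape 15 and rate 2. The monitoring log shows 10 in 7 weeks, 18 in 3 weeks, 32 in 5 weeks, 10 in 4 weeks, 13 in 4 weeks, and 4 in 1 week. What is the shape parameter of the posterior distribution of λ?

Total count: 10 + 18 + 32 + 10 + 13 + 4 = 87.
Total exposure: 7 + 3 + 5 + 4 + 4 + 1 = 24 weeks.
Gamma(α, β) with Poisson data over total exposure Σt gives posterior Gamma(α+Σx, β+Σt) = Gamma(102, 26).

102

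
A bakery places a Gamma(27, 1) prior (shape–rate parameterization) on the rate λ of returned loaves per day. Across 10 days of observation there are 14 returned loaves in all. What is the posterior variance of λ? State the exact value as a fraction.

41/121

Total count 14 over total exposure 10 days.
The Gamma prior is conjugate for the Poisson rate, so λ | data ~ Gamma(27+14, 1+10) = Gamma(41, 11).
Posterior variance = α'/β'² = 41/121.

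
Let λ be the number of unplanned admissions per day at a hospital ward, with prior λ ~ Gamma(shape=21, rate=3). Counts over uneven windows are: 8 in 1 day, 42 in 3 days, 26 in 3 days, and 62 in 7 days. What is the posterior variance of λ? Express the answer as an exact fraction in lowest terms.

159/289

Total count: 8 + 42 + 26 + 62 = 138.
Total exposure: 1 + 3 + 3 + 7 = 14 days.
The Gamma prior is conjugate for the Poisson rate, so λ | data ~ Gamma(21+138, 3+14) = Gamma(159, 17).
Posterior variance = α'/β'² = 159/289.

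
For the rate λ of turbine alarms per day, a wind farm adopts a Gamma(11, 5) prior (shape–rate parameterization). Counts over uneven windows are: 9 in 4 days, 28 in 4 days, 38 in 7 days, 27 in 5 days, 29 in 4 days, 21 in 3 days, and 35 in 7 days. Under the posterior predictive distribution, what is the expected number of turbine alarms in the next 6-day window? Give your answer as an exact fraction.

396/13

Total count: 9 + 28 + 38 + 27 + 29 + 21 + 35 = 187.
Total exposure: 4 + 4 + 7 + 5 + 4 + 3 + 7 = 34 days.
By Gamma–Poisson conjugacy, the posterior is Gamma(α + Σx, β + Σt) = Gamma(11 + 187, 5 + 34) = Gamma(198, 39).
Predictive mean over a 6-day window = T·E[λ|data] = 6·198/39 = 396/13.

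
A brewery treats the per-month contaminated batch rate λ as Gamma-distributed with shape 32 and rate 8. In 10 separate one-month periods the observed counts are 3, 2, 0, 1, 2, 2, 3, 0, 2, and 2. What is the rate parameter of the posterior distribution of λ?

Total count: 3 + 2 + 0 + 1 + 2 + 2 + 3 + 0 + 2 + 2 = 17.
Total exposure: 10 months.
The Gamma prior is conjugate for the Poisson rate, so λ | data ~ Gamma(32+17, 8+10) = Gamma(49, 18).

18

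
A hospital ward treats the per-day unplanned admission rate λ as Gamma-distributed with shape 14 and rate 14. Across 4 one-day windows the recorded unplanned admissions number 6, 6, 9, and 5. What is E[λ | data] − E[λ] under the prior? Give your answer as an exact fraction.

Total count: 6 + 6 + 9 + 5 = 26.
Total exposure: 4 days.
Conjugate update: add total count to the shape and total exposure to the rate, giving Gamma(40, 18).
Posterior mean = 40/18 = 20/9; prior mean = 14/14 = 1. Difference = 20/9 − 1 = 11/9.

11/9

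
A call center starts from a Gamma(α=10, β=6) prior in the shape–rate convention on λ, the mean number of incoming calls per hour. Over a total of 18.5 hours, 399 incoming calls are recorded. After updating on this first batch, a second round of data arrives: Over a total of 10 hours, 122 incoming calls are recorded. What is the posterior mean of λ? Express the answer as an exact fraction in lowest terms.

Total count 399 over total exposure 18.5 hours.
After the first batch: Gamma(10 + 399, 6 + 18.5) = Gamma(409, 49/2).
Total count 122 over total exposure 10 hours.
After the second batch: Gamma(409 + 122, 49/2 + 10) = Gamma(531, 69/2).
Posterior mean = α'/β' = 531/(69/2) = 354/23.

354/23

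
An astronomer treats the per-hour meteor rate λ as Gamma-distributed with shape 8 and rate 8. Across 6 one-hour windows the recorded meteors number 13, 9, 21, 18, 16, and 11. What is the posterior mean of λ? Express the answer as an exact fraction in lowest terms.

Total count: 13 + 9 + 21 + 18 + 16 + 11 = 88.
Total exposure: 6 hours.
By Gamma–Poisson conjugacy, the posterior is Gamma(α + Σx, β + Σt) = Gamma(8 + 88, 8 + 6) = Gamma(96, 14).
Posterior mean = α'/β' = 96/14 = 48/7.

48/7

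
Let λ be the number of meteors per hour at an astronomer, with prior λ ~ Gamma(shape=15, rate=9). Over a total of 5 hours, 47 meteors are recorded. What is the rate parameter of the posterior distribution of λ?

Total count 47 over total exposure 5 hours.
Conjugate update: add total count to the shape and total exposure to the rate, giving Gamma(62, 14).

14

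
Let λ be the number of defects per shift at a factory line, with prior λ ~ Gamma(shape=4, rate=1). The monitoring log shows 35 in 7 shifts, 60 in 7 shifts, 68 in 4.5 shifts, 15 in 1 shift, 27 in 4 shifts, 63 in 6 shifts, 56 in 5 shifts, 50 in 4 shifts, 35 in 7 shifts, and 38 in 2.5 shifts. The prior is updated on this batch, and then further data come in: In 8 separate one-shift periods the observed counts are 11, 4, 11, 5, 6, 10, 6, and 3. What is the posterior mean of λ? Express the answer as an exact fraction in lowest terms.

Total count: 35 + 60 + 68 + 15 + 27 + 63 + 56 + 50 + 35 + 38 = 447.
Total exposure: 7 + 7 + 4.5 + 1 + 4 + 6 + 5 + 4 + 7 + 2.5 = 48 shifts.
After the first batch: Gamma(4 + 447, 1 + 48) = Gamma(451, 49).
Total count: 11 + 4 + 11 + 5 + 6 + 10 + 6 + 3 = 56.
Total exposure: 8 shifts.
After the second batch: Gamma(451 + 56, 49 + 8) = Gamma(507, 57).
Posterior mean = α'/β' = 507/57 = 169/19.

169/19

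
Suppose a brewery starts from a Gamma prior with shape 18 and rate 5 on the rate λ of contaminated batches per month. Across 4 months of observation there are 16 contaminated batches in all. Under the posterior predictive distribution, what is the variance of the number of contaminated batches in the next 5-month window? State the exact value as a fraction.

2380/81

Total count 16 over total exposure 4 months.
Posterior: α' = 18 + 16 = 34, β' = 5 + 4 = 9.
The posterior predictive for a window of length T is Negative Binomial with variance T·α'·(β'+T)/β'² = 5·34·14/81 = 2380/81.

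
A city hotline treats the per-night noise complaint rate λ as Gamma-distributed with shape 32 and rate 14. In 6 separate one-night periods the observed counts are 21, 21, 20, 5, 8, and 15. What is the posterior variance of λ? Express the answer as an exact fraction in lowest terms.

Total count: 21 + 21 + 20 + 5 + 8 + 15 = 90.
Total exposure: 6 nights.
By Gamma–Poisson conjugacy, the posterior is Gamma(α + Σx, β + Σt) = Gamma(32 + 90, 14 + 6) = Gamma(122, 20).
Posterior variance = α'/β'² = 122/400 = 61/200.

61/200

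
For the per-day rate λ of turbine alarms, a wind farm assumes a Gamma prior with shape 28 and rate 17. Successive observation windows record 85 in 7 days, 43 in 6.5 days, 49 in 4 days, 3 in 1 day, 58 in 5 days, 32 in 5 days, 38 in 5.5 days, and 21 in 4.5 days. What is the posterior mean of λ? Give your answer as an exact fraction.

238/37

Total count: 85 + 43 + 49 + 3 + 58 + 32 + 38 + 21 = 329.
Total exposure: 7 + 6.5 + 4 + 1 + 5 + 5 + 5.5 + 4.5 = 38.5 days.
The Gamma prior is conjugate for the Poisson rate, so λ | data ~ Gamma(28+329, 17+38.5) = Gamma(357, 111/2).
Posterior mean = α'/β' = 357/(111/2) = 238/37.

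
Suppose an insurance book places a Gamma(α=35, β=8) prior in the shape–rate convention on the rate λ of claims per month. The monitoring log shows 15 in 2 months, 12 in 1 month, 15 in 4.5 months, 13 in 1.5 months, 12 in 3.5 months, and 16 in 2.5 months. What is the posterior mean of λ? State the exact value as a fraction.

118/23

Total count: 15 + 12 + 15 + 13 + 12 + 16 = 83.
Total exposure: 2 + 1 + 4.5 + 1.5 + 3.5 + 2.5 = 15 months.
Gamma(α, β) with Poisson data over total exposure Σt gives posterior Gamma(α+Σx, β+Σt) = Gamma(118, 23).
Posterior mean = α'/β' = 118/23.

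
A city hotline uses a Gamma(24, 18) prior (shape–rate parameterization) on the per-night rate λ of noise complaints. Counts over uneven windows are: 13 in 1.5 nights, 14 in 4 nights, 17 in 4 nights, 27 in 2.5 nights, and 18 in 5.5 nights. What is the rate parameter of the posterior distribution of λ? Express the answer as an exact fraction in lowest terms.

71/2

Total count: 13 + 14 + 17 + 27 + 18 = 89.
Total exposure: 1.5 + 4 + 4 + 2.5 + 5.5 = 17.5 nights.
By Gamma–Poisson conjugacy, the posterior is Gamma(α + Σx, β + Σt) = Gamma(24 + 89, 18 + 17.5) = Gamma(113, 71/2).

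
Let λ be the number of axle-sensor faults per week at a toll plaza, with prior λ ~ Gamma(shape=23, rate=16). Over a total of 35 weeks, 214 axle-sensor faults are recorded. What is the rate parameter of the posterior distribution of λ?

Total count 214 over total exposure 35 weeks.
Gamma(α, β) with Poisson data over total exposure Σt gives posterior Gamma(α+Σx, β+Σt) = Gamma(237, 51).

51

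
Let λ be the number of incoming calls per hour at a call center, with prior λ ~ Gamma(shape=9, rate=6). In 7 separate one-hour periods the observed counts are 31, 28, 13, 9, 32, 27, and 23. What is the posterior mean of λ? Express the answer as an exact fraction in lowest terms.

172/13

Total count: 31 + 28 + 13 + 9 + 32 + 27 + 23 = 163.
Total exposure: 7 hours.
By Gamma–Poisson conjugacy, the posterior is Gamma(α + Σx, β + Σt) = Gamma(9 + 163, 6 + 7) = Gamma(172, 13).
Posterior mean = α'/β' = 172/13.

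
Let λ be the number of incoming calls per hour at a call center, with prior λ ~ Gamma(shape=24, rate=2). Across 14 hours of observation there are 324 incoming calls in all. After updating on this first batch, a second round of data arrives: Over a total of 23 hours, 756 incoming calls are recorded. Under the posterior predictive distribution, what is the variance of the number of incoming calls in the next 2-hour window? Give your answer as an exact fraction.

30176/507

Total count 324 over total exposure 14 hours.
After the first batch: Gamma(24 + 324, 2 + 14) = Gamma(348, 16).
Total count 756 over total exposure 23 hours.
After the second batch: Gamma(348 + 756, 16 + 23) = Gamma(1104, 39).
The posterior predictive for a window of length T is Negative Binomial with variance T·α'·(β'+T)/β'² = 2·1104·41/1521 = 30176/507.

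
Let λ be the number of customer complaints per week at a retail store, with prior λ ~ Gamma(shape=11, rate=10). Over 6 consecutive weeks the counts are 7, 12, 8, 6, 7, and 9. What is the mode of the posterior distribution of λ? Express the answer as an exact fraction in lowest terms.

Total count: 7 + 12 + 8 + 6 + 7 + 9 = 49.
Total exposure: 6 weeks.
By Gamma–Poisson conjugacy, the posterior is Gamma(α + Σx, β + Σt) = Gamma(11 + 49, 10 + 6) = Gamma(60, 16).
Posterior mode = (α'−1)/β' = 59/16.

59/16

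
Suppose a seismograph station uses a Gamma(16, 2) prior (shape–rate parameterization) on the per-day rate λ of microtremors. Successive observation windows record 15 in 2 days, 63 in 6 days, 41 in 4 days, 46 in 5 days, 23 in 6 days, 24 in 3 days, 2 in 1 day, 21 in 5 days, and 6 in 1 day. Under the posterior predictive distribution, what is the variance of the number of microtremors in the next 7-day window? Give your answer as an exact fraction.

Total count: 15 + 63 + 41 + 46 + 23 + 24 + 2 + 21 + 6 = 241.
Total exposure: 2 + 6 + 4 + 5 + 6 + 3 + 1 + 5 + 1 = 33 days.
The Gamma prior is conjugate for the Poisson rate, so λ | data ~ Gamma(16+241, 2+33) = Gamma(257, 35).
The posterior predictive for a window of length T is Negative Binomial with variance T·α'·(β'+T)/β'² = 7·257·42/1225 = 1542/25.

1542/25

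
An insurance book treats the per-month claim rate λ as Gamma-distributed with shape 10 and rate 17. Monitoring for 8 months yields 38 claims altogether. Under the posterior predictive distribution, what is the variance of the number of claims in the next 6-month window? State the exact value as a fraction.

8928/625

Total count 38 over total exposure 8 months.
Gamma(α, β) with Poisson data over total exposure Σt gives posterior Gamma(α+Σx, β+Σt) = Gamma(48, 25).
The posterior predictive for a window of length T is Negative Binomial with variance T·α'·(β'+T)/β'² = 6·48·31/625 = 8928/625.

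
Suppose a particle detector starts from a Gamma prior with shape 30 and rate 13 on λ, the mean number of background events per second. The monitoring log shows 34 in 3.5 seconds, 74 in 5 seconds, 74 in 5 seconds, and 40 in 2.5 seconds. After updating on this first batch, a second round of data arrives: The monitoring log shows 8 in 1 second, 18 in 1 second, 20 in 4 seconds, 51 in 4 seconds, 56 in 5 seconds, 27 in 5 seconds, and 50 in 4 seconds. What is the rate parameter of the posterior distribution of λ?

53

Total count: 34 + 74 + 74 + 40 = 222.
Total exposure: 3.5 + 5 + 5 + 2.5 = 16 seconds.
After the first batch: Gamma(30 + 222, 13 + 16) = Gamma(252, 29).
Total count: 8 + 18 + 20 + 51 + 56 + 27 + 50 = 230.
Total exposure: 1 + 1 + 4 + 4 + 5 + 5 + 4 = 24 seconds.
After the second batch: Gamma(252 + 230, 29 + 24) = Gamma(482, 53).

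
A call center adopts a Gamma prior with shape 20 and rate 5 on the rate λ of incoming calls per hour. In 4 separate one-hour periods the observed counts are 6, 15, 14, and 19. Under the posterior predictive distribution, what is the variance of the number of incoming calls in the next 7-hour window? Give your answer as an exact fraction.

8288/81

Total count: 6 + 15 + 14 + 19 = 54.
Total exposure: 4 hours.
Gamma(α, β) with Poisson data over total exposure Σt gives posterior Gamma(α+Σx, β+Σt) = Gamma(74, 9).
The posterior predictive for a window of length T is Negative Binomial with variance T·α'·(β'+T)/β'² = 7·74·16/81 = 8288/81.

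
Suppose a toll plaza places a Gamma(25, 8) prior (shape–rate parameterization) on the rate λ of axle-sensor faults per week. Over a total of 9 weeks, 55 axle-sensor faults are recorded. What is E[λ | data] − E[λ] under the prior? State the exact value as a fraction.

Total count 55 over total exposure 9 weeks.
Conjugate update: add total count to the shape and total exposure to the rate, giving Gamma(80, 17).
Posterior mean = 80/17 = 80/17; prior mean = 25/8 = 25/8. Difference = 80/17 − 25/8 = 215/136.

215/136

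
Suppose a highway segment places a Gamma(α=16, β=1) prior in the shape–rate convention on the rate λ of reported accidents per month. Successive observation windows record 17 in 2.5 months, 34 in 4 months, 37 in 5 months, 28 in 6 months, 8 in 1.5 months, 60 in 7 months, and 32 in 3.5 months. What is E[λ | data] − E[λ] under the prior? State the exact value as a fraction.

-512/61

Total count: 17 + 34 + 37 + 28 + 8 + 60 + 32 = 216.
Total exposure: 2.5 + 4 + 5 + 6 + 1.5 + 7 + 3.5 = 29.5 months.
By Gamma–Poisson conjugacy, the posterior is Gamma(α + Σx, β + Σt) = Gamma(16 + 216, 1 + 29.5) = Gamma(232, 61/2).
Posterior mean = 232/(61/2) = 464/61; prior mean = 16/1 = 16. Difference = 464/61 − 16 = -512/61.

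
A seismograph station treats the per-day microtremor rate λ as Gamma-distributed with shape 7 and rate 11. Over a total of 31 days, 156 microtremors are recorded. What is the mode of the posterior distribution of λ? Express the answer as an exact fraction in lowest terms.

27/7

Total count 156 over total exposure 31 days.
By Gamma–Poisson conjugacy, the posterior is Gamma(α + Σx, β + Σt) = Gamma(7 + 156, 11 + 31) = Gamma(163, 42).
Posterior mode = (α'−1)/β' = 162/42 = 27/7.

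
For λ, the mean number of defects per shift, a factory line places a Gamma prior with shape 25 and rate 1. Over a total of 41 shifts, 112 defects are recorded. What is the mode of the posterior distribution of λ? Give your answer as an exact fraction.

68/21

Total count 112 over total exposure 41 shifts.
By Gamma–Poisson conjugacy, the posterior is Gamma(α + Σx, β + Σt) = Gamma(25 + 112, 1 + 41) = Gamma(137, 42).
Posterior mode = (α'−1)/β' = 136/42 = 68/21.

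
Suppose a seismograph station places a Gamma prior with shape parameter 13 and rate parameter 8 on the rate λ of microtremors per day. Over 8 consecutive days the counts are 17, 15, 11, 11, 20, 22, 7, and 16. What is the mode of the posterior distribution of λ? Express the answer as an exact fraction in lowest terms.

131/16

Total count: 17 + 15 + 11 + 11 + 20 + 22 + 7 + 16 = 119.
Total exposure: 8 days.
The Gamma prior is conjugate for the Poisson rate, so λ | data ~ Gamma(13+119, 8+8) = Gamma(132, 16).
Posterior mode = (α'−1)/β' = 131/16.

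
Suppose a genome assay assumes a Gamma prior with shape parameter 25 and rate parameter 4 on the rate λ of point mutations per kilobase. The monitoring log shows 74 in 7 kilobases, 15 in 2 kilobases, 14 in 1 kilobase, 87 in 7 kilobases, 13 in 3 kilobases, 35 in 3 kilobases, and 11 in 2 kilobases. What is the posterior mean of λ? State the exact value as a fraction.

274/29

Total count: 74 + 15 + 14 + 87 + 13 + 35 + 11 = 249.
Total exposure: 7 + 2 + 1 + 7 + 3 + 3 + 2 = 25 kilobases.
Posterior: α' = 25 + 249 = 274, β' = 4 + 25 = 29.
Posterior mean = α'/β' = 274/29.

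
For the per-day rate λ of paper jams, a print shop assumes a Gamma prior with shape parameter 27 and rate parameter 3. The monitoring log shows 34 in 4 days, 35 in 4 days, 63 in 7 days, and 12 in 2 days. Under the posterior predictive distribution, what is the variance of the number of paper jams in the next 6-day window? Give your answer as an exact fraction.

6669/100

Total count: 34 + 35 + 63 + 12 = 144.
Total exposure: 4 + 4 + 7 + 2 = 17 days.
Posterior: α' = 27 + 144 = 171, β' = 3 + 17 = 20.
The posterior predictive for a window of length T is Negative Binomial with variance T·α'·(β'+T)/β'² = 6·171·26/400 = 6669/100.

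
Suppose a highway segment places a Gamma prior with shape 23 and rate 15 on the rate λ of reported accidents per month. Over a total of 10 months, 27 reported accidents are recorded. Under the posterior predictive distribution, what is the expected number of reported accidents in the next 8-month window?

Total count 27 over total exposure 10 months.
Gamma(α, β) with Poisson data over total exposure Σt gives posterior Gamma(α+Σx, β+Σt) = Gamma(50, 25).
Predictive mean over an 8-month window = T·E[λ|data] = 8·50/25 = 16.

16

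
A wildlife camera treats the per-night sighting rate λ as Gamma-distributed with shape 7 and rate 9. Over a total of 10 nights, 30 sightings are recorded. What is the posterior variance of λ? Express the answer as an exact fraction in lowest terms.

37/361

Total count 30 over total exposure 10 nights.
The Gamma prior is conjugate for the Poisson rate, so λ | data ~ Gamma(7+30, 9+10) = Gamma(37, 19).
Posterior variance = α'/β'² = 37/361.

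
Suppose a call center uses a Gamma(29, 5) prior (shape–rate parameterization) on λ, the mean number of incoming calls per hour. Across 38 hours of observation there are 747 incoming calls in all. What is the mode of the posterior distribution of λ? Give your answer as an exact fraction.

Total count 747 over total exposure 38 hours.
By Gamma–Poisson conjugacy, the posterior is Gamma(α + Σx, β + Σt) = Gamma(29 + 747, 5 + 38) = Gamma(776, 43).
Posterior mode = (α'−1)/β' = 775/43.

775/43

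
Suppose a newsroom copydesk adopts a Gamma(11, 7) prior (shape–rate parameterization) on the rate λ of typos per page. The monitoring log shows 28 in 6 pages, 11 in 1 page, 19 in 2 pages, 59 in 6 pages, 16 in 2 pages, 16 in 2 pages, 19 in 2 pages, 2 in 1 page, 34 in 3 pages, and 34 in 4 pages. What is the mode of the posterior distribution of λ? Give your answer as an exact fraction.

62/9

Total count: 28 + 11 + 19 + 59 + 16 + 16 + 19 + 2 + 34 + 34 = 238.
Total exposure: 6 + 1 + 2 + 6 + 2 + 2 + 2 + 1 + 3 + 4 = 29 pages.
The Gamma prior is conjugate for the Poisson rate, so λ | data ~ Gamma(11+238, 7+29) = Gamma(249, 36).
Posterior mode = (α'−1)/β' = 248/36 = 62/9.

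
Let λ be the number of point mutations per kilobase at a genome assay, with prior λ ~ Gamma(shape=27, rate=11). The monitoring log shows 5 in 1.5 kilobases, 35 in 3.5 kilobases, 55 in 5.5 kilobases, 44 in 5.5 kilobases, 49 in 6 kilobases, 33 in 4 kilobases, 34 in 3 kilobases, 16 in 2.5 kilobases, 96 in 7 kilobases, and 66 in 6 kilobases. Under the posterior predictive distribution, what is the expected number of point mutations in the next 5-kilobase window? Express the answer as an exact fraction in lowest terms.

4600/111

Total count: 5 + 35 + 55 + 44 + 49 + 33 + 34 + 16 + 96 + 66 = 433.
Total exposure: 1.5 + 3.5 + 5.5 + 5.5 + 6 + 4 + 3 + 2.5 + 7 + 6 = 44.5 kilobases.
The Gamma prior is conjugate for the Poisson rate, so λ | data ~ Gamma(27+433, 11+44.5) = Gamma(460, 111/2).
Predictive mean over a 5-kilobase window = T·E[λ|data] = 5·460/(111/2) = 4600/111.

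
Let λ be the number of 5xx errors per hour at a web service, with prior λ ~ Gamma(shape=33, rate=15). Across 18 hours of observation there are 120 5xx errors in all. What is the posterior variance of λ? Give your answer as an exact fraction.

17/121

Total count 120 over total exposure 18 hours.
Conjugate update: add total count to the shape and total exposure to the rate, giving Gamma(153, 33).
Posterior variance = α'/β'² = 153/1089 = 17/121.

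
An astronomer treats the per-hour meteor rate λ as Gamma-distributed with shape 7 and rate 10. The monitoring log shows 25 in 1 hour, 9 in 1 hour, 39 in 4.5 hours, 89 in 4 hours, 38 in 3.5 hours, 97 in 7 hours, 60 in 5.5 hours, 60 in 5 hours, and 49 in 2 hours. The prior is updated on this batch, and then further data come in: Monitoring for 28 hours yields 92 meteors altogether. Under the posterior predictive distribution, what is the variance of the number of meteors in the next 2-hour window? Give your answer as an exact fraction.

332220/20449

Total count: 25 + 9 + 39 + 89 + 38 + 97 + 60 + 60 + 49 = 466.
Total exposure: 1 + 1 + 4.5 + 4 + 3.5 + 7 + 5.5 + 5 + 2 = 33.5 hours.
After the first batch: Gamma(7 + 466, 10 + 33.5) = Gamma(473, 87/2).
Total count 92 over total exposure 28 hours.
After the second batch: Gamma(473 + 92, 87/2 + 28) = Gamma(565, 143/2).
The posterior predictive for a window of length T is Negative Binomial with variance T·α'·(β'+T)/β'² = 2·565·(147/2)/(20449/4) = 332220/20449.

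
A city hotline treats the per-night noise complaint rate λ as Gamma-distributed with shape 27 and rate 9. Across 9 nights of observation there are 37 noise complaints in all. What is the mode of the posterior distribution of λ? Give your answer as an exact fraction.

7/2

Total count 37 over total exposure 9 nights.
Conjugate update: add total count to the shape and total exposure to the rate, giving Gamma(64, 18).
Posterior mode = (α'−1)/β' = 63/18 = 7/2.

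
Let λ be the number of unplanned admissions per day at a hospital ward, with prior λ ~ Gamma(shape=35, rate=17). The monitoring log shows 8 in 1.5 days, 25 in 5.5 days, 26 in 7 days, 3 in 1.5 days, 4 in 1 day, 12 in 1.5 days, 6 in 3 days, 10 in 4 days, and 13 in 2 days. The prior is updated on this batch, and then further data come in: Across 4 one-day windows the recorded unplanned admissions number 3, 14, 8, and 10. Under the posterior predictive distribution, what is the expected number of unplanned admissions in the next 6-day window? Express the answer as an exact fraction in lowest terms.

Total count: 8 + 25 + 26 + 3 + 4 + 12 + 6 + 10 + 13 = 107.
Total exposure: 1.5 + 5.5 + 7 + 1.5 + 1 + 1.5 + 3 + 4 + 2 = 27 days.
After the first batch: Gamma(35 + 107, 17 + 27) = Gamma(142, 44).
Total count: 3 + 14 + 8 + 10 = 35.
Total exposure: 4 days.
After the second batch: Gamma(142 + 35, 44 + 4) = Gamma(177, 48).
Predictive mean over a 6-day window = T·E[λ|data] = 6·177/48 = 177/8.

177/8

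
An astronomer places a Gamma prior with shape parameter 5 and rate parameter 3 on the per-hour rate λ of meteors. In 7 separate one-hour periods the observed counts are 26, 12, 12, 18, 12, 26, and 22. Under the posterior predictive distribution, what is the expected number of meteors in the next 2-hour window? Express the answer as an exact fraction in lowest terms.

Total count: 26 + 12 + 12 + 18 + 12 + 26 + 22 = 128.
Total exposure: 7 hours.
The Gamma prior is conjugate for the Poisson rate, so λ | data ~ Gamma(5+128, 3+7) = Gamma(133, 10).
Predictive mean over a 2-hour window = T·E[λ|data] = 2·133/10 = 133/5.

133/5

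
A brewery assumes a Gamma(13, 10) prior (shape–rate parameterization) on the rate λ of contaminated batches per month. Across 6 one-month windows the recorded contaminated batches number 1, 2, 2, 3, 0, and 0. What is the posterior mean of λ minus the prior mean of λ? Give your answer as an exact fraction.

Total count: 1 + 2 + 2 + 3 + 0 + 0 = 8.
Total exposure: 6 months.
Gamma(α, β) with Poisson data over total exposure Σt gives posterior Gamma(α+Σx, β+Σt) = Gamma(21, 16).
Posterior mean = 21/16 = 21/16; prior mean = 13/10 = 13/10. Difference = 21/16 − 13/10 = 1/80.

1/80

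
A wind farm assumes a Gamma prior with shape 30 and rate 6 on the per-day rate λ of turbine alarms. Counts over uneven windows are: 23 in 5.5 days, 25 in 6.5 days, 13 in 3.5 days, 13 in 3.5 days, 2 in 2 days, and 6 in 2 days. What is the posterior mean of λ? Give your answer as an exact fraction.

112/29

Total count: 23 + 25 + 13 + 13 + 2 + 6 = 82.
Total exposure: 5.5 + 6.5 + 3.5 + 3.5 + 2 + 2 = 23 days.
Posterior: α' = 30 + 82 = 112, β' = 6 + 23 = 29.
Posterior mean = α'/β' = 112/29.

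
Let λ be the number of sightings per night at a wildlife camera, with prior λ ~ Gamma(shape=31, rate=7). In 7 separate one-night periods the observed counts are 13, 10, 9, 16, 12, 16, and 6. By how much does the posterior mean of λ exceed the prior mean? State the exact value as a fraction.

51/14

Total count: 13 + 10 + 9 + 16 + 12 + 16 + 6 = 82.
Total exposure: 7 nights.
By Gamma–Poisson conjugacy, the posterior is Gamma(α + Σx, β + Σt) = Gamma(31 + 82, 7 + 7) = Gamma(113, 14).
Posterior mean = 113/14 = 113/14; prior mean = 31/7 = 31/7. Difference = 113/14 − 31/7 = 51/14.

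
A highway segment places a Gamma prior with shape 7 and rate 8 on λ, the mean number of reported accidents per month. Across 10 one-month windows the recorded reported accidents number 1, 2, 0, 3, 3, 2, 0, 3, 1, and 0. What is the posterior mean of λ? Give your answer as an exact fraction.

Total count: 1 + 2 + 0 + 3 + 3 + 2 + 0 + 3 + 1 + 0 = 15.
Total exposure: 10 months.
By Gamma–Poisson conjugacy, the posterior is Gamma(α + Σx, β + Σt) = Gamma(7 + 15, 8 + 10) = Gamma(22, 18).
Posterior mean = α'/β' = 22/18 = 11/9.

11/9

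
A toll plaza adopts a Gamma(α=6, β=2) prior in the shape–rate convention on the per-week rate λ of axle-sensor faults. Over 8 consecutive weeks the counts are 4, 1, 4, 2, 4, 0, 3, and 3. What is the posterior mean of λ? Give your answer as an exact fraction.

27/10

Total count: 4 + 1 + 4 + 2 + 4 + 0 + 3 + 3 = 21.
Total exposure: 8 weeks.
Conjugate update: add total count to the shape and total exposure to the rate, giving Gamma(27, 10).
Posterior mean = α'/β' = 27/10.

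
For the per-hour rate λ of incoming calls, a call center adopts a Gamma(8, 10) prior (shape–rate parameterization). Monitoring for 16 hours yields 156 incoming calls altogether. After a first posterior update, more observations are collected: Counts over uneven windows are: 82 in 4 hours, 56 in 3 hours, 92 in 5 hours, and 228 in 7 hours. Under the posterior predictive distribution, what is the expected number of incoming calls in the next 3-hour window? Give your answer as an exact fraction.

Total count 156 over total exposure 16 hours.
After the first batch: Gamma(8 + 156, 10 + 16) = Gamma(164, 26).
Total count: 82 + 56 + 92 + 228 = 458.
Total exposure: 4 + 3 + 5 + 7 = 19 hours.
After the second batch: Gamma(164 + 458, 26 + 19) = Gamma(622, 45).
Predictive mean over a 3-hour window = T·E[λ|data] = 3·622/45 = 622/15.

622/15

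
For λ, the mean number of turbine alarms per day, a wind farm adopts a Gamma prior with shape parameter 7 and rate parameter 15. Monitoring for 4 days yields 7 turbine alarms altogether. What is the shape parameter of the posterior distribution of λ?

14

Total count 7 over total exposure 4 days.
By Gamma–Poisson conjugacy, the posterior is Gamma(α + Σx, β + Σt) = Gamma(7 + 7, 15 + 4) = Gamma(14, 19).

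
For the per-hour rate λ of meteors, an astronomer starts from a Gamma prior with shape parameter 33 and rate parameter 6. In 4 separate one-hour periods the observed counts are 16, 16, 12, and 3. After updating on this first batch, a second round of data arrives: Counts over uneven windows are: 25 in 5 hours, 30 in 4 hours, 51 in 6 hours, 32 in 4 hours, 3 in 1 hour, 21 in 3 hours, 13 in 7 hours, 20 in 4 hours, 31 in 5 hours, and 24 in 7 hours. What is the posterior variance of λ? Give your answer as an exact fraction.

165/1568

Total count: 16 + 16 + 12 + 3 = 47.
Total exposure: 4 hours.
After the first batch: Gamma(33 + 47, 6 + 4) = Gamma(80, 10).
Total count: 25 + 30 + 51 + 32 + 3 + 21 + 13 + 20 + 31 + 24 = 250.
Total exposure: 5 + 4 + 6 + 4 + 1 + 3 + 7 + 4 + 5 + 7 = 46 hours.
After the second batch: Gamma(80 + 250, 10 + 46) = Gamma(330, 56).
Posterior variance = α'/β'² = 330/3136 = 165/1568.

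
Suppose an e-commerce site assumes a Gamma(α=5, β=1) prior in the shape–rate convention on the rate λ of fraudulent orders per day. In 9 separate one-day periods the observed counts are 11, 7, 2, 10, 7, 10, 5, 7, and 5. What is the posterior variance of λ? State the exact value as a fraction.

Total count: 11 + 7 + 2 + 10 + 7 + 10 + 5 + 7 + 5 = 64.
Total exposure: 9 days.
The Gamma prior is conjugate for the Poisson rate, so λ | data ~ Gamma(5+64, 1+9) = Gamma(69, 10).
Posterior variance = α'/β'² = 69/100.

69/100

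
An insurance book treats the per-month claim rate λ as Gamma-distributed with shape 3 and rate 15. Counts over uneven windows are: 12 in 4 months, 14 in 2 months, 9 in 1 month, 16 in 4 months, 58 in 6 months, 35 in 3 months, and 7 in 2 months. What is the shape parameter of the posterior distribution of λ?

Total count: 12 + 14 + 9 + 16 + 58 + 35 + 7 = 151.
Total exposure: 4 + 2 + 1 + 4 + 6 + 3 + 2 = 22 months.
Gamma(α, β) with Poisson data over total exposure Σt gives posterior Gamma(α+Σx, β+Σt) = Gamma(154, 37).

154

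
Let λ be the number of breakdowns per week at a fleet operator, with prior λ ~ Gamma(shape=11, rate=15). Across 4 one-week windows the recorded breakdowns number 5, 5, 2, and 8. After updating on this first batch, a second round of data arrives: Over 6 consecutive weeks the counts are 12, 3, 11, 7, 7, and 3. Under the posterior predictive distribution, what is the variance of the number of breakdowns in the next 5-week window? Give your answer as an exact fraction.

444/25

Total count: 5 + 5 + 2 + 8 = 20.
Total exposure: 4 weeks.
After the first batch: Gamma(11 + 20, 15 + 4) = Gamma(31, 19).
Total count: 12 + 3 + 11 + 7 + 7 + 3 = 43.
Total exposure: 6 weeks.
After the second batch: Gamma(31 + 43, 19 + 6) = Gamma(74, 25).
The posterior predictive for a window of length T is Negative Binomial with variance T·α'·(β'+T)/β'² = 5·74·30/625 = 444/25.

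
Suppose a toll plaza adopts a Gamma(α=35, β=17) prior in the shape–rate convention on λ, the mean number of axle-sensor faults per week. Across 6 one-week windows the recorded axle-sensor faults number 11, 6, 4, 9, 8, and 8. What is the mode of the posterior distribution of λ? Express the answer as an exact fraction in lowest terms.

Total count: 11 + 6 + 4 + 9 + 8 + 8 = 46.
Total exposure: 6 weeks.
Conjugate update: add total count to the shape and total exposure to the rate, giving Gamma(81, 23).
Posterior mode = (α'−1)/β' = 80/23.

80/23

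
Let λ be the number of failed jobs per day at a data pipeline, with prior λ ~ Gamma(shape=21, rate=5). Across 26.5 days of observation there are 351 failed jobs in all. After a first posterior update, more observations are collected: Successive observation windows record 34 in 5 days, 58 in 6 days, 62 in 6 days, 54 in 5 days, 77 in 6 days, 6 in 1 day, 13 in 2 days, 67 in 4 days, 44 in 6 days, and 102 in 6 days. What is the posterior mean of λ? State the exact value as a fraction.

1778/157

Total count 351 over total exposure 26.5 days.
After the first batch: Gamma(21 + 351, 5 + 26.5) = Gamma(372, 63/2).
Total count: 34 + 58 + 62 + 54 + 77 + 6 + 13 + 67 + 44 + 102 = 517.
Total exposure: 5 + 6 + 6 + 5 + 6 + 1 + 2 + 4 + 6 + 6 = 47 days.
After the second batch: Gamma(372 + 517, 63/2 + 47) = Gamma(889, 157/2).
Posterior mean = α'/β' = 889/(157/2) = 1778/157.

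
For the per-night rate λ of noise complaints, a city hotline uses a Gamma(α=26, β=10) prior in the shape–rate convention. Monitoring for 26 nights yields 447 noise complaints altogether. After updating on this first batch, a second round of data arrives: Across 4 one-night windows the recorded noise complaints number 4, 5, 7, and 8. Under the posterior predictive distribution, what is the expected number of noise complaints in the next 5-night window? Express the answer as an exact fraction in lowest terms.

497/8

Total count 447 over total exposure 26 nights.
After the first batch: Gamma(26 + 447, 10 + 26) = Gamma(473, 36).
Total count: 4 + 5 + 7 + 8 = 24.
Total exposure: 4 nights.
After the second batch: Gamma(473 + 24, 36 + 4) = Gamma(497, 40).
Predictive mean over a 5-night window = T·E[λ|data] = 5·497/40 = 497/8.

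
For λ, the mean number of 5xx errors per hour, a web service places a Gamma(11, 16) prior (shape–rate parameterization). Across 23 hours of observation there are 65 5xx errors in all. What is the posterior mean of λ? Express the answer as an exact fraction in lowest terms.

76/39

Total count 65 over total exposure 23 hours.
Posterior: α' = 11 + 65 = 76, β' = 16 + 23 = 39.
Posterior mean = α'/β' = 76/39.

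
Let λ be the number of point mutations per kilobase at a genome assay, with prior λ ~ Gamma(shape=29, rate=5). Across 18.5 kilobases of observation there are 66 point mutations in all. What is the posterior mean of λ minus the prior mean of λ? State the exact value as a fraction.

-413/235

Total count 66 over total exposure 18.5 kilobases.
The Gamma prior is conjugate for the Poisson rate, so λ | data ~ Gamma(29+66, 5+18.5) = Gamma(95, 47/2).
Posterior mean = 95/(47/2) = 190/47; prior mean = 29/5 = 29/5. Difference = 190/47 − 29/5 = -413/235.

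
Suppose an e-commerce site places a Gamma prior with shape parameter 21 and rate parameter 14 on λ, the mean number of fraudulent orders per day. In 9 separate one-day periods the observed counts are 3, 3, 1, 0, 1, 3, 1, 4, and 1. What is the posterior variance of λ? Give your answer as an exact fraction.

Total count: 3 + 3 + 1 + 0 + 1 + 3 + 1 + 4 + 1 = 17.
Total exposure: 9 days.
Conjugate update: add total count to the shape and total exposure to the rate, giving Gamma(38, 23).
Posterior variance = α'/β'² = 38/529.

38/529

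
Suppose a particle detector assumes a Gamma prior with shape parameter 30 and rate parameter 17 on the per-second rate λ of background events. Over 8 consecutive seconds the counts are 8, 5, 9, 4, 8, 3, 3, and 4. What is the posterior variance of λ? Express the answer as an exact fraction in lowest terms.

Total count: 8 + 5 + 9 + 4 + 8 + 3 + 3 + 4 = 44.
Total exposure: 8 seconds.
Posterior: α' = 30 + 44 = 74, β' = 17 + 8 = 25.
Posterior variance = α'/β'² = 74/625.

74/625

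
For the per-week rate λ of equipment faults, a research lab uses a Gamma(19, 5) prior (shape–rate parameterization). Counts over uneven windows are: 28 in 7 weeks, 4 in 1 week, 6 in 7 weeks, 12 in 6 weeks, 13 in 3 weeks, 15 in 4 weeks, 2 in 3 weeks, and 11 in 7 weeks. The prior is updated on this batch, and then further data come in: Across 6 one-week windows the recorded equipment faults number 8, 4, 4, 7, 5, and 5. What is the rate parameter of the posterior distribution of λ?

Total count: 28 + 4 + 6 + 12 + 13 + 15 + 2 + 11 = 91.
Total exposure: 7 + 1 + 7 + 6 + 3 + 4 + 3 + 7 = 38 weeks.
After the first batch: Gamma(19 + 91, 5 + 38) = Gamma(110, 43).
Total count: 8 + 4 + 4 + 7 + 5 + 5 = 33.
Total exposure: 6 weeks.
After the second batch: Gamma(110 + 33, 43 + 6) = Gamma(143, 49).

49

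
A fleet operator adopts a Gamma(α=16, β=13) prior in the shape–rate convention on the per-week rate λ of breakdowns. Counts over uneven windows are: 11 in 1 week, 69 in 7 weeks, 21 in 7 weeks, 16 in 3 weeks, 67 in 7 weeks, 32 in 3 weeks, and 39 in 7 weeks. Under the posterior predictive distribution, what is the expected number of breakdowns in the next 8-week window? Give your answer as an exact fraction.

271/6

Total count: 11 + 69 + 21 + 16 + 67 + 32 + 39 = 255.
Total exposure: 1 + 7 + 7 + 3 + 7 + 3 + 7 = 35 weeks.
By Gamma–Poisson conjugacy, the posterior is Gamma(α + Σx, β + Σt) = Gamma(16 + 255, 13 + 35) = Gamma(271, 48).
Predictive mean over an 8-week window = T·E[λ|data] = 8·271/48 = 271/6.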